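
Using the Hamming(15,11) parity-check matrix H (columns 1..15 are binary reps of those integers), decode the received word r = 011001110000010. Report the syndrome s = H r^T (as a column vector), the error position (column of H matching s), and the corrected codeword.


s = (0, 1, 1, 0)^T, error position = 6, corrected codeword c = 011000110000010

Compute s = H r^T mod 2 one row at a time:
  s_1 = 1 + 0 + 0 + 0 + 0 + 0 + 1 + 0 = 2 ≡ 0 (mod 2).
  s_2 = 0 + 0 + 1 + 1 + 0 + 0 + 1 + 0 = 3 ≡ 1 (mod 2).
  s_3 = 1 + 1 + 1 + 1 + 0 + 0 + 1 + 0 = 5 ≡ 1 (mod 2).
  s_4 = 0 + 1 + 0 + 1 + 0 + 0 + 0 + 0 = 2 ≡ 0 (mod 2).
s = (0, 1, 1, 0)^T — this equals column 6 of H (binary 0110), so error is at position 6.
Correct: flip bit 6 of r = 011001110000010 to get c = 011000110000010.


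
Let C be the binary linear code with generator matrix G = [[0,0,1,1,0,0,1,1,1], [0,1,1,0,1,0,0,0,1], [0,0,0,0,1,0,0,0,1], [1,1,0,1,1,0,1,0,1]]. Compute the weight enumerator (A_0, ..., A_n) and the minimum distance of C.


Weight distribution: A_0 = 1, A_2 = 2, A_3 = 2, A_4 = 3, A_5 = 6, A_6 = 2. Minimum distance d = 2.

Enumerate all 2^4 = 16 messages m ∈ F_2^4.
For each, compute codeword c = mG in F_2^9, then tally its weight.
  m = 0000 → c = 000000000, weight = 0.
  m = 1000 → c = 001100111, weight = 5.
  m = 0100 → c = 011010001, weight = 4.
  m = 1100 → c = 010110110, weight = 5.
  m = 0010 → c = 000010001, weight = 2.
  m = 1010 → c = 001110110, weight = 5.
  m = 0110 → c = 011000000, weight = 2.
  m = 1110 → c = 010100111, weight = 5.
  m = 0001 → c = 110110101, weight = 6.
  m = 1001 → c = 111010010, weight = 5.
  m = 0101 → c = 101100100, weight = 4.
  m = 1101 → c = 100000011, weight = 3.
  m = 0011 → c = 110100100, weight = 4.
  m = 1011 → c = 111000011, weight = 5.
  m = 0111 → c = 101110101, weight = 6.
  m = 1111 → c = 100010010, weight = 3.
Tally weights:
  weight 0: 1 codewords.
  weight 2: 2 codewords.
  weight 3: 2 codewords.
  weight 4: 3 codewords.
  weight 5: 6 codewords.
  weight 6: 2 codewords.
Minimum distance d = smallest w > 0 with A_w > 0 = 2.
Sanity: Σ A_w = 16 = 2^4 = 16 ✓.


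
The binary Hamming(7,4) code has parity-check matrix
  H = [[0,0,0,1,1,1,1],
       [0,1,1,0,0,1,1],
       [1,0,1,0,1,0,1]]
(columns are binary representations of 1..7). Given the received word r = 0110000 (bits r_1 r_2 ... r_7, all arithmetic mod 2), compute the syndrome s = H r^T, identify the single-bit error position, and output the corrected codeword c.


s = (0, 0, 1)^T, error position = 1, corrected codeword c = 1110000

Compute s = H r^T mod 2 one row at a time:
  s_1 = 0 + 0 + 0 + 0 = 0 ≡ 0 (mod 2).
  s_2 = 1 + 1 + 0 + 0 = 2 ≡ 0 (mod 2).
  s_3 = 0 + 1 + 0 + 0 = 1 ≡ 1 (mod 2).
s = (0, 0, 1)^T — this equals column 1 of H (binary 001), so error is at position 1.
Correct: flip bit 1 of r = 0110000 to get c = 1110000.


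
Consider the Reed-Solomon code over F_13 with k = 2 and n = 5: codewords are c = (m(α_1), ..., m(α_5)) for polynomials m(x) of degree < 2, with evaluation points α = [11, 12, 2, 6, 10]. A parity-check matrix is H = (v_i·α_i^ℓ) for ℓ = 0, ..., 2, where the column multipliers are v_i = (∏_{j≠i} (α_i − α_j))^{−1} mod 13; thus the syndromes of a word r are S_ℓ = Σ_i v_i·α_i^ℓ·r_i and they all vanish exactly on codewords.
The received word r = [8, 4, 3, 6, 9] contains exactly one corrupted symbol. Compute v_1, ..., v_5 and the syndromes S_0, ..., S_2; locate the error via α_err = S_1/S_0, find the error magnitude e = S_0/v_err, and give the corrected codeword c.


S = (3, 7, 12), error at position 1, error magnitude e = 8, c = [0, 4, 3, 6, 9].

Step 1: column multipliers v_i = (∏_{j≠i}(α_i − α_j))^{−1} mod 13.
  i = 1 (α = 11): (11−12)(11−2)(11−6)(11−10) = (−1)·9·5·1 = −45 ≡ 7, so v_1 = 7^{−1} = 2 (mod 13).
  i = 2 (α = 12): (12−11)(12−2)(12−6)(12−10) = 1·10·6·2 = 120 ≡ 3, so v_2 = 3^{−1} = 9 (mod 13).
  i = 3 (α = 2): (2−11)(2−12)(2−6)(2−10) = (−9)·(−10)·(−4)·(−8) = 2880 ≡ 7, so v_3 = 7^{−1} = 2 (mod 13).
  i = 4 (α = 6): (6−11)(6−12)(6−2)(6−10) = (−5)·(−6)·4·(−4) = −480 ≡ 1, so v_4 = 1^{−1} = 1 (mod 13).
  i = 5 (α = 10): (10−11)(10−12)(10−2)(10−6) = (−1)·(−2)·8·4 = 64 ≡ 12, so v_5 = 12^{−1} = 12 (mod 13).
  v = [2, 9, 2, 1, 12].
Step 2: syndromes of r = [8, 4, 3, 6, 9] (all sums mod 13).
  S_0 = Σ v_i r_i = 2·8 + 9·4 + 2·3 + 1·6 + 12·9 = 172 ≡ 3.
  S_1 = Σ v_i α_i r_i = 2·11·8 + 9·12·4 + 2·2·3 + 1·6·6 + 12·10·9 = 1736 ≡ 7.
  α_i^2 mod 13 = [4, 1, 4, 10, 9].
  S_2 = Σ v_i α_i^2 r_i = 2·4·8 + 9·1·4 + 2·4·3 + 1·10·6 + 12·9·9 = 1156 ≡ 12.
  S = (3, 7, 12) ≠ 0, so r is not a codeword (an error is present).
Step 3: locate the error. For a single error e at position i, S_ℓ = v_i·e·α_i^ℓ, so α_err = S_1/S_0.
  S_0^{−1} = 3^{−1} = 9 (mod 13), so α_err = 7·9 = 63 ≡ 11 = α_1. Error position i = 1.
  Consistency check: S_2/S_1 = 12·2 = 24 ≡ 11 = α_err ✓ (single-error assumption holds).
Step 4: error magnitude e = S_0/v_1 = S_0·∏_{j≠1}(α_1 − α_j) = 3·7 = 21 ≡ 8 (mod 13).
Step 5: correct position 1: c_1 = r_1 − e = 8 − 8 ≡ 0 (mod 13). Hence c = [0, 4, 3, 6, 9].
  Check: interpolating c through the α_i gives m(x) = 8 + 4·x (degree < 2) with m(α_i) = c_i for every i, so c is indeed a codeword.


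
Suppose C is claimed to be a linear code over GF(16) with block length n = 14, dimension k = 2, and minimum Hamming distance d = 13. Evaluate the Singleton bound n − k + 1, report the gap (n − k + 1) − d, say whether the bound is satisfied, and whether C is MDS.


Singleton RHS = n − k + 1 = 13, slack = 0, bound satisfied, MDS.

Singleton bound: d ≤ n − k + 1.
Here n = 14, k = 2, so n − k + 1 = 13.
Given d = 13, check d ≤ 13: YES.
Slack = (n − k + 1) − d = 0.
The code is MDS (slack = 0).
Description: the claimed parameters are [14, 2, 13]_16; such a code would be MDS (meets Singleton bound).


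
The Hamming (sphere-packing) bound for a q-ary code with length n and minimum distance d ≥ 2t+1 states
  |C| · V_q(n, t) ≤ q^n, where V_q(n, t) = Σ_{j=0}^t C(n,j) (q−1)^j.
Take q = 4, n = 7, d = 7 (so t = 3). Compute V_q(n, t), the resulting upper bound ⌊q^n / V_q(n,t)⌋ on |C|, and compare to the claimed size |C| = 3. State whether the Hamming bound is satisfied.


V_q(n, t) = 1156, q^n = 16384, Hamming bound = 14, |C| = 3 ≤ bound (satisfied).

Step 1: Compute V_q(n, t) = Σ_{j=0}^3 C(n, j) (q−1)^j.
  j = 0: C(7,0)·(3)^0 = 1·1 = 1.
  j = 1: C(7,1)·(3)^1 = 7·3 = 21.
  j = 2: C(7,2)·(3)^2 = 21·9 = 189.
  j = 3: C(7,3)·(3)^3 = 35·27 = 945.
  V_q(n, t) = 1 + 21 + 189 + 945 = 1156.
Step 2: q^n = 4^7 = 16384.
Step 3: Hamming bound ⌊q^n / V_q(n,t)⌋ = ⌊16384/1156⌋ = 14.
Step 4: Compare |C| = 3 to 14: satisfied.
The claimed |C| lies below the Hamming bound.


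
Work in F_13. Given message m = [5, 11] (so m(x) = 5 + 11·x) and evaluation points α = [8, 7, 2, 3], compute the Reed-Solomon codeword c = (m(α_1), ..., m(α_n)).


c = [2, 4, 1, 12]

Message polynomial: m(x) = 5 + 11·x (mod 13).
For each evaluation point α_i, compute m(α_i) mod 13:
  α_1 = 8: Horner steps 11 → 2, so m(8) = 2.
  α_2 = 7: Horner steps 11 → 4, so m(7) = 4.
  α_3 = 2: Horner steps 11 → 1, so m(2) = 1.
  α_4 = 3: Horner steps 11 → 12, so m(3) = 12.
Codeword c = [2, 4, 1, 12] ∈ F_13^4.


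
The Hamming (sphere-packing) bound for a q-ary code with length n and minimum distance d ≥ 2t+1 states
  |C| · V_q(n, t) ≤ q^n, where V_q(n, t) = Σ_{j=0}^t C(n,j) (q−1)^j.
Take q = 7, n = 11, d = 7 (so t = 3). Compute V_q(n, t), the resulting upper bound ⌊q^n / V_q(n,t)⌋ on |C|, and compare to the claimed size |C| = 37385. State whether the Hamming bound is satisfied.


V_q(n, t) = 37687, q^n = 1977326743, Hamming bound = 52467, |C| = 37385 ≤ bound (satisfied).

Step 1: Compute V_q(n, t) = Σ_{j=0}^3 C(n, j) (q−1)^j.
  j = 0: C(11,0)·(6)^0 = 1·1 = 1.
  j = 1: C(11,1)·(6)^1 = 11·6 = 66.
  j = 2: C(11,2)·(6)^2 = 55·36 = 1980.
  j = 3: C(11,3)·(6)^3 = 165·216 = 35640.
  V_q(n, t) = 1 + 66 + 1980 + 35640 = 37687.
Step 2: q^n = 7^11 = 1977326743.
Step 3: Hamming bound ⌊q^n / V_q(n,t)⌋ = ⌊1977326743/37687⌋ = 52467.
Step 4: Compare |C| = 37385 to 52467: satisfied.
The claimed |C| lies below the Hamming bound.


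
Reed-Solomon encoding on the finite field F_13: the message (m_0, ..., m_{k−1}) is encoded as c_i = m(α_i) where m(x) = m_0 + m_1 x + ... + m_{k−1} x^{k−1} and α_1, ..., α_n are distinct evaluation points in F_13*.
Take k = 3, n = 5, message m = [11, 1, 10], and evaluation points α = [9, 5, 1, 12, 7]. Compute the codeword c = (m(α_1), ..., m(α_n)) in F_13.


c = [11, 6, 9, 7, 1]

Message polynomial: m(x) = 11 + 1·x + 10·x^2 (mod 13).
For each evaluation point α_i, compute m(α_i) mod 13:
  α_1 = 9: Horner steps 10 → 0 → 11, so m(9) = 11.
  α_2 = 5: Horner steps 10 → 12 → 6, so m(5) = 6.
  α_3 = 1: Horner steps 10 → 11 → 9, so m(1) = 9.
  α_4 = 12: Horner steps 10 → 4 → 7, so m(12) = 7.
  α_5 = 7: Horner steps 10 → 6 → 1, so m(7) = 1.
Codeword c = [11, 6, 9, 7, 1] ∈ F_13^5.


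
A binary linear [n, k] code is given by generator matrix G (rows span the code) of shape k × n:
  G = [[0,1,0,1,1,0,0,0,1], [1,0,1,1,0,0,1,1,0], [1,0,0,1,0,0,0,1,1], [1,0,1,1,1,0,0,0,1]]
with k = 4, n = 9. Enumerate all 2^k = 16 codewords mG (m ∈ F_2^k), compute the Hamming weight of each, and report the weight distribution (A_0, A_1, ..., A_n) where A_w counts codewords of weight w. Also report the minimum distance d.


Weight distribution: A_0 = 1, A_3 = 3, A_4 = 7, A_5 = 4, A_7 = 1. Minimum distance d = 3.

Enumerate all 2^4 = 16 messages m ∈ F_2^4.
For each, compute codeword c = mG in F_2^9, then tally its weight.
  m = 0000 → c = 000000000, weight = 0.
  m = 1000 → c = 010110001, weight = 4.
  m = 0100 → c = 101100110, weight = 5.
  m = 1100 → c = 111010111, weight = 7.
  m = 0010 → c = 100100011, weight = 4.
  m = 1010 → c = 110010010, weight = 4.
  m = 0110 → c = 001000101, weight = 3.
  m = 1110 → c = 011110100, weight = 5.
  m = 0001 → c = 101110001, weight = 5.
  m = 1001 → c = 111000000, weight = 3.
  m = 0101 → c = 000010111, weight = 4.
  m = 1101 → c = 010100110, weight = 4.
  m = 0011 → c = 001010010, weight = 3.
  m = 1011 → c = 011100011, weight = 5.
  m = 0111 → c = 100110100, weight = 4.
  m = 1111 → c = 110000101, weight = 4.
Tally weights:
  weight 0: 1 codewords.
  weight 3: 3 codewords.
  weight 4: 7 codewords.
  weight 5: 4 codewords.
  weight 7: 1 codewords.
Minimum distance d = smallest w > 0 with A_w > 0 = 3.
Sanity: Σ A_w = 16 = 2^4 = 16 ✓.


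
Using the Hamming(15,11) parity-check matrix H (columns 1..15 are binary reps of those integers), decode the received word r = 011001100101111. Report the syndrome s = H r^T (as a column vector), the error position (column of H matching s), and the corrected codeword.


s = (1, 0, 1, 0)^T, error position = 10, corrected codeword c = 011001100001111

Compute s = H r^T mod 2 one row at a time:
  s_1 = 0 + 0 + 1 + 0 + 1 + 1 + 1 + 1 = 5 ≡ 1 (mod 2).
  s_2 = 0 + 0 + 1 + 1 + 1 + 1 + 1 + 1 = 6 ≡ 0 (mod 2).
  s_3 = 1 + 1 + 1 + 1 + 1 + 0 + 1 + 1 = 7 ≡ 1 (mod 2).
  s_4 = 0 + 1 + 0 + 1 + 0 + 0 + 1 + 1 = 4 ≡ 0 (mod 2).
s = (1, 0, 1, 0)^T — this equals column 10 of H (binary 1010), so error is at position 10.
Correct: flip bit 10 of r = 011001100101111 to get c = 011001100001111.


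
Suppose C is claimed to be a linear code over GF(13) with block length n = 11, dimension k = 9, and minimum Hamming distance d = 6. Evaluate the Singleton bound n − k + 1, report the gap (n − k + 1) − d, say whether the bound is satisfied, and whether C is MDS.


Singleton RHS = n − k + 1 = 3, slack = -3, bound violated (no such code; not MDS).

Singleton bound: d ≤ n − k + 1.
Here n = 11, k = 9, so n − k + 1 = 3.
Given d = 6, check d ≤ 3: NO.
Slack = (n − k + 1) − d = -3.
The slack is negative: d = 6 exceeds n − k + 1 = 3 by 3, so the Singleton bound is violated and no linear [11, 9, 6]_13 code can exist. In particular it is not MDS (MDS requires d = n − k + 1 exactly).
Description: the claimed parameters are [11, 9, 6]_13; such a code would be impossible (violates the Singleton bound).


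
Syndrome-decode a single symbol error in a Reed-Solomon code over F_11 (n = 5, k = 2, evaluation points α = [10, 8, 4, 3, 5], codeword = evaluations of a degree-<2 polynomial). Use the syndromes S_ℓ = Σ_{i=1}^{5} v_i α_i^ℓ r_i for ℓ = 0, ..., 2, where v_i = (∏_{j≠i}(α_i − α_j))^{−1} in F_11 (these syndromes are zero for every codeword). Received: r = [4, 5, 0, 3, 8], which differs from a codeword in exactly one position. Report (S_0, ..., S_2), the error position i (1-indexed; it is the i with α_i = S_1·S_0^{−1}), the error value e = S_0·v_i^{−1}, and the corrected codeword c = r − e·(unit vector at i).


S = (6, 4, 10), error at position 2, error magnitude e = 6, c = [4, 10, 0, 3, 8].

Step 1: column multipliers v_i = (∏_{j≠i}(α_i − α_j))^{−1} mod 11.
  i = 1 (α = 10): (10−8)(10−4)(10−3)(10−5) = 2·6·7·5 = 420 ≡ 2, so v_1 = 2^{−1} = 6 (mod 11).
  i = 2 (α = 8): (8−10)(8−4)(8−3)(8−5) = (−2)·4·5·3 = −120 ≡ 1, so v_2 = 1^{−1} = 1 (mod 11).
  i = 3 (α = 4): (4−10)(4−8)(4−3)(4−5) = (−6)·(−4)·1·(−1) = −24 ≡ 9, so v_3 = 9^{−1} = 5 (mod 11).
  i = 4 (α = 3): (3−10)(3−8)(3−4)(3−5) = (−7)·(−5)·(−1)·(−2) = 70 ≡ 4, so v_4 = 4^{−1} = 3 (mod 11).
  i = 5 (α = 5): (5−10)(5−8)(5−4)(5−3) = (−5)·(−3)·1·2 = 30 ≡ 8, so v_5 = 8^{−1} = 7 (mod 11).
  v = [6, 1, 5, 3, 7].
Step 2: syndromes of r = [4, 5, 0, 3, 8] (all sums mod 11).
  S_0 = Σ v_i r_i = 6·4 + 1·5 + 5·0 + 3·3 + 7·8 = 94 ≡ 6.
  S_1 = Σ v_i α_i r_i = 6·10·4 + 1·8·5 + 5·4·0 + 3·3·3 + 7·5·8 = 587 ≡ 4.
  α_i^2 mod 11 = [1, 9, 5, 9, 3].
  S_2 = Σ v_i α_i^2 r_i = 6·1·4 + 1·9·5 + 5·5·0 + 3·9·3 + 7·3·8 = 318 ≡ 10.
  S = (6, 4, 10) ≠ 0, so r is not a codeword (an error is present).
Step 3: locate the error. For a single error e at position i, S_ℓ = v_i·e·α_i^ℓ, so α_err = S_1/S_0.
  S_0^{−1} = 6^{−1} = 2 (mod 11), so α_err = 4·2 = 8 ≡ 8 = α_2. Error position i = 2.
  Consistency check: S_2/S_1 = 10·3 = 30 ≡ 8 = α_err ✓ (single-error assumption holds).
Step 4: error magnitude e = S_0/v_2 = S_0·∏_{j≠2}(α_2 − α_j) = 6·1 = 6 ≡ 6 (mod 11).
Step 5: correct position 2: c_2 = r_2 − e = 5 − 6 ≡ 10 (mod 11). Hence c = [4, 10, 0, 3, 8].
  Check: interpolating c through the α_i gives m(x) = 1 + 8·x (degree < 2) with m(α_i) = c_i for every i, so c is indeed a codeword.


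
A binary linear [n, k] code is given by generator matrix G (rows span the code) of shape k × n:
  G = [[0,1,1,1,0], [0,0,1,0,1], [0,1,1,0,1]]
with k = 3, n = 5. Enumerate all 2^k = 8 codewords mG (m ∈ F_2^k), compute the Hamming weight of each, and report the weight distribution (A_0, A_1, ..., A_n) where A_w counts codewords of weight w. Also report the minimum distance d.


Weight distribution: A_0 = 1, A_1 = 1, A_2 = 3, A_3 = 3. Minimum distance d = 1.

Enumerate all 2^3 = 8 messages m ∈ F_2^3.
For each, compute codeword c = mG in F_2^5, then tally its weight.
  m = 000 → c = 00000, weight = 0.
  m = 100 → c = 01110, weight = 3.
  m = 010 → c = 00101, weight = 2.
  m = 110 → c = 01011, weight = 3.
  m = 001 → c = 01101, weight = 3.
  m = 101 → c = 00011, weight = 2.
  m = 011 → c = 01000, weight = 1.
  m = 111 → c = 00110, weight = 2.
Tally weights:
  weight 0: 1 codewords.
  weight 1: 1 codewords.
  weight 2: 3 codewords.
  weight 3: 3 codewords.
Minimum distance d = smallest w > 0 with A_w > 0 = 1.
Sanity: Σ A_w = 8 = 2^3 = 8 ✓.


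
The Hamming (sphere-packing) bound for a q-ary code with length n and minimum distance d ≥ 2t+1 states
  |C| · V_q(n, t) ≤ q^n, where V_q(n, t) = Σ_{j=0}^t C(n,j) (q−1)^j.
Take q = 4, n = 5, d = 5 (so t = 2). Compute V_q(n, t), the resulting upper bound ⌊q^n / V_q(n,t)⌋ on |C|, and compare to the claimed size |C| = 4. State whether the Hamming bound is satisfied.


V_q(n, t) = 106, q^n = 1024, Hamming bound = 9, |C| = 4 ≤ bound (satisfied).

Step 1: Compute V_q(n, t) = Σ_{j=0}^2 C(n, j) (q−1)^j.
  j = 0: C(5,0)·(3)^0 = 1·1 = 1.
  j = 1: C(5,1)·(3)^1 = 5·3 = 15.
  j = 2: C(5,2)·(3)^2 = 10·9 = 90.
  V_q(n, t) = 1 + 15 + 90 = 106.
Step 2: q^n = 4^5 = 1024.
Step 3: Hamming bound ⌊q^n / V_q(n,t)⌋ = ⌊1024/106⌋ = 9.
Step 4: Compare |C| = 4 to 9: satisfied.
The claimed |C| lies below the Hamming bound.


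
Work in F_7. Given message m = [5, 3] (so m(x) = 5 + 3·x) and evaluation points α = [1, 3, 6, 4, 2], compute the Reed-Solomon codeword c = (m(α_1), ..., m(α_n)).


c = [1, 0, 2, 3, 4]

Message polynomial: m(x) = 5 + 3·x (mod 7).
For each evaluation point α_i, compute m(α_i) mod 7:
  α_1 = 1: Horner steps 3 → 1, so m(1) = 1.
  α_2 = 3: Horner steps 3 → 0, so m(3) = 0.
  α_3 = 6: Horner steps 3 → 2, so m(6) = 2.
  α_4 = 4: Horner steps 3 → 3, so m(4) = 3.
  α_5 = 2: Horner steps 3 → 4, so m(2) = 4.
Codeword c = [1, 0, 2, 3, 4] ∈ F_7^5.


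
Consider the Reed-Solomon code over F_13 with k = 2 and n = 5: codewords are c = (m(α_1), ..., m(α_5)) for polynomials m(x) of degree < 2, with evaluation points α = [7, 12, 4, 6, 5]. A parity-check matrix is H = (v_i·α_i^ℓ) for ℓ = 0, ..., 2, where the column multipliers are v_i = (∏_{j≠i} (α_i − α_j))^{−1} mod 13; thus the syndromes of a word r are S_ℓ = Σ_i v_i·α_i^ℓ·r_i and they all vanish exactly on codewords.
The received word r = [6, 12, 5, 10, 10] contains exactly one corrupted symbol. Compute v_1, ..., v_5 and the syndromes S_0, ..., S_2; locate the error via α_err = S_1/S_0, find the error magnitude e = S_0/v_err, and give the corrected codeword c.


S = (4, 7, 9), error at position 5, error magnitude e = 9, c = [6, 12, 5, 10, 1].

Step 1: column multipliers v_i = (∏_{j≠i}(α_i − α_j))^{−1} mod 13.
  i = 1 (α = 7): (7−12)(7−4)(7−6)(7−5) = (−5)·3·1·2 = −30 ≡ 9, so v_1 = 9^{−1} = 3 (mod 13).
  i = 2 (α = 12): (12−7)(12−4)(12−6)(12−5) = 5·8·6·7 = 1680 ≡ 3, so v_2 = 3^{−1} = 9 (mod 13).
  i = 3 (α = 4): (4−7)(4−12)(4−6)(4−5) = (−3)·(−8)·(−2)·(−1) = 48 ≡ 9, so v_3 = 9^{−1} = 3 (mod 13).
  i = 4 (α = 6): (6−7)(6−12)(6−4)(6−5) = (−1)·(−6)·2·1 = 12 ≡ 12, so v_4 = 12^{−1} = 12 (mod 13).
  i = 5 (α = 5): (5−7)(5−12)(5−4)(5−6) = (−2)·(−7)·1·(−1) = −14 ≡ 12, so v_5 = 12^{−1} = 12 (mod 13).
  v = [3, 9, 3, 12, 12].
Step 2: syndromes of r = [6, 12, 5, 10, 10] (all sums mod 13).
  S_0 = Σ v_i r_i = 3·6 + 9·12 + 3·5 + 12·10 + 12·10 = 381 ≡ 4.
  S_1 = Σ v_i α_i r_i = 3·7·6 + 9·12·12 + 3·4·5 + 12·6·10 + 12·5·10 = 2802 ≡ 7.
  α_i^2 mod 13 = [10, 1, 3, 10, 12].
  S_2 = Σ v_i α_i^2 r_i = 3·10·6 + 9·1·12 + 3·3·5 + 12·10·10 + 12·12·10 = 2973 ≡ 9.
  S = (4, 7, 9) ≠ 0, so r is not a codeword (an error is present).
Step 3: locate the error. For a single error e at position i, S_ℓ = v_i·e·α_i^ℓ, so α_err = S_1/S_0.
  S_0^{−1} = 4^{−1} = 10 (mod 13), so α_err = 7·10 = 70 ≡ 5 = α_5. Error position i = 5.
  Consistency check: S_2/S_1 = 9·2 = 18 ≡ 5 = α_err ✓ (single-error assumption holds).
Step 4: error magnitude e = S_0/v_5 = S_0·∏_{j≠5}(α_5 − α_j) = 4·12 = 48 ≡ 9 (mod 13).
Step 5: correct position 5: c_5 = r_5 − e = 10 − 9 ≡ 1 (mod 13). Hence c = [6, 12, 5, 10, 1].
  Check: interpolating c through the α_i gives m(x) = 8 + 9·x (degree < 2) with m(α_i) = c_i for every i, so c is indeed a codeword.


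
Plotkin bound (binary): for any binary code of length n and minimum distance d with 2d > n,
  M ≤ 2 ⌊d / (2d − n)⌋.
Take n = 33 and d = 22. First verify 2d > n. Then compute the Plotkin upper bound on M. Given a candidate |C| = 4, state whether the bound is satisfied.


Plotkin bound M ≤ 4; given |C| = 4 ≤ bound (satisfied).

Check applicability: 2d = 44, n = 33.
2d − n = 11 > 0, so Plotkin applies.
Compute d/(2d−n) = 22/11 ≈ 2.0000.
⌊d/(2d−n)⌋ = 2.
Plotkin bound: M ≤ 2·2 = 4.
Given |C| = 4, check: satisfied.
This |C| is at the Plotkin bound.


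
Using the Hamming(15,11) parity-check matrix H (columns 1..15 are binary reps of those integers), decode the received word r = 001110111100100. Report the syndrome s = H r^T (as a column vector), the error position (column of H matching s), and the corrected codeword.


s = (0, 0, 1, 1)^T, error position = 3, corrected codeword c = 000110111100100

Compute s = H r^T mod 2 one row at a time:
  s_1 = 1 + 1 + 1 + 0 + 0 + 1 + 0 + 0 = 4 ≡ 0 (mod 2).
  s_2 = 1 + 1 + 0 + 1 + 0 + 1 + 0 + 0 = 4 ≡ 0 (mod 2).
  s_3 = 0 + 1 + 0 + 1 + 1 + 0 + 0 + 0 = 3 ≡ 1 (mod 2).
  s_4 = 0 + 1 + 1 + 1 + 1 + 0 + 1 + 0 = 5 ≡ 1 (mod 2).
s = (0, 0, 1, 1)^T — this equals column 3 of H (binary 0011), so error is at position 3.
Correct: flip bit 3 of r = 001110111100100 to get c = 000110111100100.


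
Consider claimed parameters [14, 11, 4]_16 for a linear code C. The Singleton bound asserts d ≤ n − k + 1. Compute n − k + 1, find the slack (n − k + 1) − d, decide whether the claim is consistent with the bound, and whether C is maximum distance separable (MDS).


Singleton RHS = n − k + 1 = 4, slack = 0, bound satisfied, MDS.

Singleton bound: d ≤ n − k + 1.
Here n = 14, k = 11, so n − k + 1 = 4.
Given d = 4, check d ≤ 4: YES.
Slack = (n − k + 1) − d = 0.
The code is MDS (slack = 0).
Description: the claimed parameters are [14, 11, 4]_16; such a code would be MDS (meets Singleton bound).


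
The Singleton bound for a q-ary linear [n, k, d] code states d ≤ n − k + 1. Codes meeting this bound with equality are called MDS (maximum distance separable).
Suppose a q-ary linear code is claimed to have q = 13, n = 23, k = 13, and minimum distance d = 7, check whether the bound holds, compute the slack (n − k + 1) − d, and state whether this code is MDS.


Singleton RHS = n − k + 1 = 11, slack = 4, bound satisfied, not MDS.

Singleton bound: d ≤ n − k + 1.
Here n = 23, k = 13, so n − k + 1 = 11.
Given d = 7, check d ≤ 11: YES.
Slack = (n − k + 1) − d = 4.
The code is NOT MDS (slack = 4 > 0).
Description: the claimed parameters are [23, 13, 7]_13; such a code would be non-MDS.


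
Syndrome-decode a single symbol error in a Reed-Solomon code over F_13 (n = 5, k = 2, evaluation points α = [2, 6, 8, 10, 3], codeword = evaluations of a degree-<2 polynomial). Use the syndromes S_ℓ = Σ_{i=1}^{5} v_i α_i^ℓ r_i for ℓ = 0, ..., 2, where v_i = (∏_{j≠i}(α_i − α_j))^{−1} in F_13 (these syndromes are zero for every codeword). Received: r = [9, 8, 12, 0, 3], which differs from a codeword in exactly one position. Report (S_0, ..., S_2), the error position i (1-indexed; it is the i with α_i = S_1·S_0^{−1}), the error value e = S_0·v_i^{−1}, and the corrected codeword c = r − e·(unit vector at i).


S = (2, 12, 7), error at position 2, error magnitude e = 10, c = [9, 11, 12, 0, 3].

Step 1: column multipliers v_i = (∏_{j≠i}(α_i − α_j))^{−1} mod 13.
  i = 1 (α = 2): (2−6)(2−8)(2−10)(2−3) = (−4)·(−6)·(−8)·(−1) = 192 ≡ 10, so v_1 = 10^{−1} = 4 (mod 13).
  i = 2 (α = 6): (6−2)(6−8)(6−10)(6−3) = 4·(−2)·(−4)·3 = 96 ≡ 5, so v_2 = 5^{−1} = 8 (mod 13).
  i = 3 (α = 8): (8−2)(8−6)(8−10)(8−3) = 6·2·(−2)·5 = −120 ≡ 10, so v_3 = 10^{−1} = 4 (mod 13).
  i = 4 (α = 10): (10−2)(10−6)(10−8)(10−3) = 8·4·2·7 = 448 ≡ 6, so v_4 = 6^{−1} = 11 (mod 13).
  i = 5 (α = 3): (3−2)(3−6)(3−8)(3−10) = 1·(−3)·(−5)·(−7) = −105 ≡ 12, so v_5 = 12^{−1} = 12 (mod 13).
  v = [4, 8, 4, 11, 12].
Step 2: syndromes of r = [9, 8, 12, 0, 3] (all sums mod 13).
  S_0 = Σ v_i r_i = 4·9 + 8·8 + 4·12 + 11·0 + 12·3 = 184 ≡ 2.
  S_1 = Σ v_i α_i r_i = 4·2·9 + 8·6·8 + 4·8·12 + 11·10·0 + 12·3·3 = 948 ≡ 12.
  α_i^2 mod 13 = [4, 10, 12, 9, 9].
  S_2 = Σ v_i α_i^2 r_i = 4·4·9 + 8·10·8 + 4·12·12 + 11·9·0 + 12·9·3 = 1684 ≡ 7.
  S = (2, 12, 7) ≠ 0, so r is not a codeword (an error is present).
Step 3: locate the error. For a single error e at position i, S_ℓ = v_i·e·α_i^ℓ, so α_err = S_1/S_0.
  S_0^{−1} = 2^{−1} = 7 (mod 13), so α_err = 12·7 = 84 ≡ 6 = α_2. Error position i = 2.
  Consistency check: S_2/S_1 = 7·12 = 84 ≡ 6 = α_err ✓ (single-error assumption holds).
Step 4: error magnitude e = S_0/v_2 = S_0·∏_{j≠2}(α_2 − α_j) = 2·5 = 10 ≡ 10 (mod 13).
Step 5: correct position 2: c_2 = r_2 − e = 8 − 10 ≡ 11 (mod 13). Hence c = [9, 11, 12, 0, 3].
  Check: interpolating c through the α_i gives m(x) = 8 + 7·x (degree < 2) with m(α_i) = c_i for every i, so c is indeed a codeword.


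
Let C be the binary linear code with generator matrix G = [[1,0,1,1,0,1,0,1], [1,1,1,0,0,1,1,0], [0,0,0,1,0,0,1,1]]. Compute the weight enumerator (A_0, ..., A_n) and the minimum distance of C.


Weight distribution: A_0 = 1, A_1 = 1, A_3 = 1, A_4 = 2, A_5 = 2, A_6 = 1. Minimum distance d = 1.

Enumerate all 2^3 = 8 messages m ∈ F_2^3.
For each, compute codeword c = mG in F_2^8, then tally its weight.
  m = 000 → c = 00000000, weight = 0.
  m = 100 → c = 10110101, weight = 5.
  m = 010 → c = 11100110, weight = 5.
  m = 110 → c = 01010011, weight = 4.
  m = 001 → c = 00010011, weight = 3.
  m = 101 → c = 10100110, weight = 4.
  m = 011 → c = 11110101, weight = 6.
  m = 111 → c = 01000000, weight = 1.
Tally weights:
  weight 0: 1 codewords.
  weight 1: 1 codewords.
  weight 3: 1 codewords.
  weight 4: 2 codewords.
  weight 5: 2 codewords.
  weight 6: 1 codewords.
Minimum distance d = smallest w > 0 with A_w > 0 = 1.
Sanity: Σ A_w = 8 = 2^3 = 8 ✓.


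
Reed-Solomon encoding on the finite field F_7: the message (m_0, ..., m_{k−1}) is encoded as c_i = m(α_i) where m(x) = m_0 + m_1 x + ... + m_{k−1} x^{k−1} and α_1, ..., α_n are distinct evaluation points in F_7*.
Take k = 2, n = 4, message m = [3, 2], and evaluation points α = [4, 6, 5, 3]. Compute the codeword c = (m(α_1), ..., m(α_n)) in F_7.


c = [4, 1, 6, 2]

Message polynomial: m(x) = 3 + 2·x (mod 7).
For each evaluation point α_i, compute m(α_i) mod 7:
  α_1 = 4: Horner steps 2 → 4, so m(4) = 4.
  α_2 = 6: Horner steps 2 → 1, so m(6) = 1.
  α_3 = 5: Horner steps 2 → 6, so m(5) = 6.
  α_4 = 3: Horner steps 2 → 2, so m(3) = 2.
Codeword c = [4, 1, 6, 2] ∈ F_7^4.


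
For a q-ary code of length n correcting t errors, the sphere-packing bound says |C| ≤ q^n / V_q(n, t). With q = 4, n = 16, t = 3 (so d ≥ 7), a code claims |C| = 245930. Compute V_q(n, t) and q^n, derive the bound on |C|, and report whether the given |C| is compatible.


V_q(n, t) = 16249, q^n = 4294967296, Hamming bound = 264321, |C| = 245930 ≤ bound (satisfied).

Step 1: Compute V_q(n, t) = Σ_{j=0}^3 C(n, j) (q−1)^j.
  j = 0: C(16,0)·(3)^0 = 1·1 = 1.
  j = 1: C(16,1)·(3)^1 = 16·3 = 48.
  j = 2: C(16,2)·(3)^2 = 120·9 = 1080.
  j = 3: C(16,3)·(3)^3 = 560·27 = 15120.
  V_q(n, t) = 1 + 48 + 1080 + 15120 = 16249.
Step 2: q^n = 4^16 = 4294967296.
Step 3: Hamming bound ⌊q^n / V_q(n,t)⌋ = ⌊4294967296/16249⌋ = 264321.
Step 4: Compare |C| = 245930 to 264321: satisfied.
The claimed |C| lies below the Hamming bound.


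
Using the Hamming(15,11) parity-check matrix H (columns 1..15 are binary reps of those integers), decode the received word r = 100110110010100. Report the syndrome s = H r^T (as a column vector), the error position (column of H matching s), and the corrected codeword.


s = (1, 0, 0, 1)^T, error position = 9, corrected codeword c = 100110111010100

Compute s = H r^T mod 2 one row at a time:
  s_1 = 1 + 0 + 0 + 1 + 0 + 1 + 0 + 0 = 3 ≡ 1 (mod 2).
  s_2 = 1 + 1 + 0 + 1 + 0 + 1 + 0 + 0 = 4 ≡ 0 (mod 2).
  s_3 = 0 + 0 + 0 + 1 + 0 + 1 + 0 + 0 = 2 ≡ 0 (mod 2).
  s_4 = 1 + 0 + 1 + 1 + 0 + 1 + 1 + 0 = 5 ≡ 1 (mod 2).
s = (1, 0, 0, 1)^T — this equals column 9 of H (binary 1001), so error is at position 9.
Correct: flip bit 9 of r = 100110110010100 to get c = 100110111010100.


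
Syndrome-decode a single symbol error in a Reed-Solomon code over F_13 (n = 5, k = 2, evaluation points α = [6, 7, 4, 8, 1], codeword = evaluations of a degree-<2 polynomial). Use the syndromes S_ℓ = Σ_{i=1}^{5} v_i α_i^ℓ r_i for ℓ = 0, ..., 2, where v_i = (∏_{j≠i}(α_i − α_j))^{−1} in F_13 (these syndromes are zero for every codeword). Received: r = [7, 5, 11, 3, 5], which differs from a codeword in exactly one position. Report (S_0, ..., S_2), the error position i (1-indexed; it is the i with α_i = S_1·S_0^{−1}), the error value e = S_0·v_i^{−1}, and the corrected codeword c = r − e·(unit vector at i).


S = (11, 11, 11), error at position 5, error magnitude e = 1, c = [7, 5, 11, 3, 4].

Step 1: column multipliers v_i = (∏_{j≠i}(α_i − α_j))^{−1} mod 13.
  i = 1 (α = 6): (6−7)(6−4)(6−8)(6−1) = (−1)·2·(−2)·5 = 20 ≡ 7, so v_1 = 7^{−1} = 2 (mod 13).
  i = 2 (α = 7): (7−6)(7−4)(7−8)(7−1) = 1·3·(−1)·6 = −18 ≡ 8, so v_2 = 8^{−1} = 5 (mod 13).
  i = 3 (α = 4): (4−6)(4−7)(4−8)(4−1) = (−2)·(−3)·(−4)·3 = −72 ≡ 6, so v_3 = 6^{−1} = 11 (mod 13).
  i = 4 (α = 8): (8−6)(8−7)(8−4)(8−1) = 2·1·4·7 = 56 ≡ 4, so v_4 = 4^{−1} = 10 (mod 13).
  i = 5 (α = 1): (1−6)(1−7)(1−4)(1−8) = (−5)·(−6)·(−3)·(−7) = 630 ≡ 6, so v_5 = 6^{−1} = 11 (mod 13).
  v = [2, 5, 11, 10, 11].
Step 2: syndromes of r = [7, 5, 11, 3, 5] (all sums mod 13).
  S_0 = Σ v_i r_i = 2·7 + 5·5 + 11·11 + 10·3 + 11·5 = 245 ≡ 11.
  S_1 = Σ v_i α_i r_i = 2·6·7 + 5·7·5 + 11·4·11 + 10·8·3 + 11·1·5 = 1038 ≡ 11.
  α_i^2 mod 13 = [10, 10, 3, 12, 1].
  S_2 = Σ v_i α_i^2 r_i = 2·10·7 + 5·10·5 + 11·3·11 + 10·12·3 + 11·1·5 = 1168 ≡ 11.
  S = (11, 11, 11) ≠ 0, so r is not a codeword (an error is present).
Step 3: locate the error. For a single error e at position i, S_ℓ = v_i·e·α_i^ℓ, so α_err = S_1/S_0.
  S_0^{−1} = 11^{−1} = 6 (mod 13), so α_err = 11·6 = 66 ≡ 1 = α_5. Error position i = 5.
  Consistency check: S_2/S_1 = 11·6 = 66 ≡ 1 = α_err ✓ (single-error assumption holds).
Step 4: error magnitude e = S_0/v_5 = S_0·∏_{j≠5}(α_5 − α_j) = 11·6 = 66 ≡ 1 (mod 13).
Step 5: correct position 5: c_5 = r_5 − e = 5 − 1 ≡ 4 (mod 13). Hence c = [7, 5, 11, 3, 4].
  Check: interpolating c through the α_i gives m(x) = 6 + 11·x (degree < 2) with m(α_i) = c_i for every i, so c is indeed a codeword.


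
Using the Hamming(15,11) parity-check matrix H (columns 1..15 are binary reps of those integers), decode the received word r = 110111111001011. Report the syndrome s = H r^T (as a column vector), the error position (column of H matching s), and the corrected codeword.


s = (1, 1, 1, 1)^T, error position = 15, corrected codeword c = 110111111001010

Compute s = H r^T mod 2 one row at a time:
  s_1 = 1 + 1 + 0 + 0 + 1 + 0 + 1 + 1 = 5 ≡ 1 (mod 2).
  s_2 = 1 + 1 + 1 + 1 + 1 + 0 + 1 + 1 = 7 ≡ 1 (mod 2).
  s_3 = 1 + 0 + 1 + 1 + 0 + 0 + 1 + 1 = 5 ≡ 1 (mod 2).
  s_4 = 1 + 0 + 1 + 1 + 1 + 0 + 0 + 1 = 5 ≡ 1 (mod 2).
s = (1, 1, 1, 1)^T — this equals column 15 of H (binary 1111), so error is at position 15.
Correct: flip bit 15 of r = 110111111001011 to get c = 110111111001010.


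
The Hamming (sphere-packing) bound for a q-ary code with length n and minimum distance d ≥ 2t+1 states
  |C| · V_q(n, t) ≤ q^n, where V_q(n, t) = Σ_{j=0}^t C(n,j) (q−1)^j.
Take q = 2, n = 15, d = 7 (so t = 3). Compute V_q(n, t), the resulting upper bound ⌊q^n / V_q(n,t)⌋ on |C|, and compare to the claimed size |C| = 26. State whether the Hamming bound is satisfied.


V_q(n, t) = 576, q^n = 32768, Hamming bound = 56, |C| = 26 ≤ bound (satisfied).

Step 1: Compute V_q(n, t) = Σ_{j=0}^3 C(n, j) (q−1)^j.
  j = 0: C(15,0)·(1)^0 = 1·1 = 1.
  j = 1: C(15,1)·(1)^1 = 15·1 = 15.
  j = 2: C(15,2)·(1)^2 = 105·1 = 105.
  j = 3: C(15,3)·(1)^3 = 455·1 = 455.
  V_q(n, t) = 1 + 15 + 105 + 455 = 576.
Step 2: q^n = 2^15 = 32768.
Step 3: Hamming bound ⌊q^n / V_q(n,t)⌋ = ⌊32768/576⌋ = 56.
Step 4: Compare |C| = 26 to 56: satisfied.
The claimed |C| lies below the Hamming bound.


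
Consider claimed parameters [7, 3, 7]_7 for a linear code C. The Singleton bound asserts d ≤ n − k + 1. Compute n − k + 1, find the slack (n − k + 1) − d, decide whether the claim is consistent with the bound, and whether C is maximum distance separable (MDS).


Singleton RHS = n − k + 1 = 5, slack = -2, bound violated (no such code; not MDS).

Singleton bound: d ≤ n − k + 1.
Here n = 7, k = 3, so n − k + 1 = 5.
Given d = 7, check d ≤ 5: NO.
Slack = (n − k + 1) − d = -2.
The slack is negative: d = 7 exceeds n − k + 1 = 5 by 2, so the Singleton bound is violated and no linear [7, 3, 7]_7 code can exist. In particular it is not MDS (MDS requires d = n − k + 1 exactly).
Description: the claimed parameters are [7, 3, 7]_7; such a code would be impossible (violates the Singleton bound).


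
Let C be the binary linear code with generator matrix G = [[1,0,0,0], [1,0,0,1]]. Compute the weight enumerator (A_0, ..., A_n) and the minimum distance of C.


Weight distribution: A_0 = 1, A_1 = 2, A_2 = 1. Minimum distance d = 1.

Enumerate all 2^2 = 4 messages m ∈ F_2^2.
For each, compute codeword c = mG in F_2^4, then tally its weight.
  m = 00 → c = 0000, weight = 0.
  m = 10 → c = 1000, weight = 1.
  m = 01 → c = 1001, weight = 2.
  m = 11 → c = 0001, weight = 1.
Tally weights:
  weight 0: 1 codewords.
  weight 1: 2 codewords.
  weight 2: 1 codewords.
Minimum distance d = smallest w > 0 with A_w > 0 = 1.
Sanity: Σ A_w = 4 = 2^2 = 4 ✓.


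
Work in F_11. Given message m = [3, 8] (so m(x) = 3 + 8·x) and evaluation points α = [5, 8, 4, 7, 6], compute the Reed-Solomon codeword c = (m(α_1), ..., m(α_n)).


c = [10, 1, 2, 4, 7]

Message polynomial: m(x) = 3 + 8·x (mod 11).
For each evaluation point α_i, compute m(α_i) mod 11:
  α_1 = 5: Horner steps 8 → 10, so m(5) = 10.
  α_2 = 8: Horner steps 8 → 1, so m(8) = 1.
  α_3 = 4: Horner steps 8 → 2, so m(4) = 2.
  α_4 = 7: Horner steps 8 → 4, so m(7) = 4.
  α_5 = 6: Horner steps 8 → 7, so m(6) = 7.
Codeword c = [10, 1, 2, 4, 7] ∈ F_11^5.


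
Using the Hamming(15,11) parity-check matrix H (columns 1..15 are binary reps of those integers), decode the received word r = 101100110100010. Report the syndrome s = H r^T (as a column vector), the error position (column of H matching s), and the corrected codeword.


s = (1, 1, 0, 1)^T, error position = 13, corrected codeword c = 101100110100110

Compute s = H r^T mod 2 one row at a time:
  s_1 = 1 + 0 + 1 + 0 + 0 + 0 + 1 + 0 = 3 ≡ 1 (mod 2).
  s_2 = 1 + 0 + 0 + 1 + 0 + 0 + 1 + 0 = 3 ≡ 1 (mod 2).
  s_3 = 0 + 1 + 0 + 1 + 1 + 0 + 1 + 0 = 4 ≡ 0 (mod 2).
  s_4 = 1 + 1 + 0 + 1 + 0 + 0 + 0 + 0 = 3 ≡ 1 (mod 2).
s = (1, 1, 0, 1)^T — this equals column 13 of H (binary 1101), so error is at position 13.
Correct: flip bit 13 of r = 101100110100010 to get c = 101100110100110.


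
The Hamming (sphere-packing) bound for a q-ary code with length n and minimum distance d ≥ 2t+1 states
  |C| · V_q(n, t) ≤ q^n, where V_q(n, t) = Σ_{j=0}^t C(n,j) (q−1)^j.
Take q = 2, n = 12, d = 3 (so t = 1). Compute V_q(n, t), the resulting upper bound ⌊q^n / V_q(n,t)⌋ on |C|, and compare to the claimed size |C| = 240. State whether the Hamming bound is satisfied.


V_q(n, t) = 13, q^n = 4096, Hamming bound = 315, |C| = 240 ≤ bound (satisfied).

Step 1: Compute V_q(n, t) = Σ_{j=0}^1 C(n, j) (q−1)^j.
  j = 0: C(12,0)·(1)^0 = 1·1 = 1.
  j = 1: C(12,1)·(1)^1 = 12·1 = 12.
  V_q(n, t) = 1 + 12 = 13.
Step 2: q^n = 2^12 = 4096.
Step 3: Hamming bound ⌊q^n / V_q(n,t)⌋ = ⌊4096/13⌋ = 315.
Step 4: Compare |C| = 240 to 315: satisfied.
The claimed |C| lies below the Hamming bound.


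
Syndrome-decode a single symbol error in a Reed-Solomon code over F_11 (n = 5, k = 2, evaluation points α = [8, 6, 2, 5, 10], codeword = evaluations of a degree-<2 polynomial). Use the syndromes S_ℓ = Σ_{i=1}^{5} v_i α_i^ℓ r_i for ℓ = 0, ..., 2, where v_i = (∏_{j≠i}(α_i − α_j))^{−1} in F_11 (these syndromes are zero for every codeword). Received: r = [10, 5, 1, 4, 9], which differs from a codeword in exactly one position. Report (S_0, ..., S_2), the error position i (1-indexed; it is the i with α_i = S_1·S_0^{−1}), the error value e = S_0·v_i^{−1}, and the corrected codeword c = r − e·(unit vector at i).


S = (5, 7, 1), error at position 1, error magnitude e = 3, c = [7, 5, 1, 4, 9].

Step 1: column multipliers v_i = (∏_{j≠i}(α_i − α_j))^{−1} mod 11.
  i = 1 (α = 8): (8−6)(8−2)(8−5)(8−10) = 2·6·3·(−2) = −72 ≡ 5, so v_1 = 5^{−1} = 9 (mod 11).
  i = 2 (α = 6): (6−8)(6−2)(6−5)(6−10) = (−2)·4·1·(−4) = 32 ≡ 10, so v_2 = 10^{−1} = 10 (mod 11).
  i = 3 (α = 2): (2−8)(2−6)(2−5)(2−10) = (−6)·(−4)·(−3)·(−8) = 576 ≡ 4, so v_3 = 4^{−1} = 3 (mod 11).
  i = 4 (α = 5): (5−8)(5−6)(5−2)(5−10) = (−3)·(−1)·3·(−5) = −45 ≡ 10, so v_4 = 10^{−1} = 10 (mod 11).
  i = 5 (α = 10): (10−8)(10−6)(10−2)(10−5) = 2·4·8·5 = 320 ≡ 1, so v_5 = 1^{−1} = 1 (mod 11).
  v = [9, 10, 3, 10, 1].
Step 2: syndromes of r = [10, 5, 1, 4, 9] (all sums mod 11).
  S_0 = Σ v_i r_i = 9·10 + 10·5 + 3·1 + 10·4 + 1·9 = 192 ≡ 5.
  S_1 = Σ v_i α_i r_i = 9·8·10 + 10·6·5 + 3·2·1 + 10·5·4 + 1·10·9 = 1316 ≡ 7.
  α_i^2 mod 11 = [9, 3, 4, 3, 1].
  S_2 = Σ v_i α_i^2 r_i = 9·9·10 + 10·3·5 + 3·4·1 + 10·3·4 + 1·1·9 = 1101 ≡ 1.
  S = (5, 7, 1) ≠ 0, so r is not a codeword (an error is present).
Step 3: locate the error. For a single error e at position i, S_ℓ = v_i·e·α_i^ℓ, so α_err = S_1/S_0.
  S_0^{−1} = 5^{−1} = 9 (mod 11), so α_err = 7·9 = 63 ≡ 8 = α_1. Error position i = 1.
  Consistency check: S_2/S_1 = 1·8 = 8 ≡ 8 = α_err ✓ (single-error assumption holds).
Step 4: error magnitude e = S_0/v_1 = S_0·∏_{j≠1}(α_1 − α_j) = 5·5 = 25 ≡ 3 (mod 11).
Step 5: correct position 1: c_1 = r_1 − e = 10 − 3 ≡ 7 (mod 11). Hence c = [7, 5, 1, 4, 9].
  Check: interpolating c through the α_i gives m(x) = 10 + 1·x (degree < 2) with m(α_i) = c_i for every i, so c is indeed a codeword.


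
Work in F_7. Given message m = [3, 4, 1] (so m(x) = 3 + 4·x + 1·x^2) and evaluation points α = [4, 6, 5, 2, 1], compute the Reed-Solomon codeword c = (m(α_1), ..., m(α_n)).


c = [0, 0, 6, 1, 1]

Message polynomial: m(x) = 3 + 4·x + 1·x^2 (mod 7).
For each evaluation point α_i, compute m(α_i) mod 7:
  α_1 = 4: Horner steps 1 → 1 → 0, so m(4) = 0.
  α_2 = 6: Horner steps 1 → 3 → 0, so m(6) = 0.
  α_3 = 5: Horner steps 1 → 2 → 6, so m(5) = 6.
  α_4 = 2: Horner steps 1 → 6 → 1, so m(2) = 1.
  α_5 = 1: Horner steps 1 → 5 → 1, so m(1) = 1.
Codeword c = [0, 0, 6, 1, 1] ∈ F_7^5.


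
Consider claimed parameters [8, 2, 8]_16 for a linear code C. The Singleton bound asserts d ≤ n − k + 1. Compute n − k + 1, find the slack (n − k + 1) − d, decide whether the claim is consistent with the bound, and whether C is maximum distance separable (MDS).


Singleton RHS = n − k + 1 = 7, slack = -1, bound violated (no such code; not MDS).

Singleton bound: d ≤ n − k + 1.
Here n = 8, k = 2, so n − k + 1 = 7.
Given d = 8, check d ≤ 7: NO.
Slack = (n − k + 1) − d = -1.
The slack is negative: d = 8 exceeds n − k + 1 = 7 by 1, so the Singleton bound is violated and no linear [8, 2, 8]_16 code can exist. In particular it is not MDS (MDS requires d = n − k + 1 exactly).
Description: the claimed parameters are [8, 2, 8]_16; such a code would be impossible (violates the Singleton bound).


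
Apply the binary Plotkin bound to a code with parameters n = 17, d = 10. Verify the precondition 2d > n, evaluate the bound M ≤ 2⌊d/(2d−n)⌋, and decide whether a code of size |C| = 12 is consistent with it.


Plotkin bound M ≤ 6; given |C| = 12 > bound (violated).

Check applicability: 2d = 20, n = 17.
2d − n = 3 > 0, so Plotkin applies.
Compute d/(2d−n) = 10/3 ≈ 3.3333.
⌊d/(2d−n)⌋ = 3.
Plotkin bound: M ≤ 2·3 = 6.
Given |C| = 12, check: VIOLATED.
This |C| is above the Plotkin bound, so no binary code with n = 17, d = 10 and 12 codewords exists.
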